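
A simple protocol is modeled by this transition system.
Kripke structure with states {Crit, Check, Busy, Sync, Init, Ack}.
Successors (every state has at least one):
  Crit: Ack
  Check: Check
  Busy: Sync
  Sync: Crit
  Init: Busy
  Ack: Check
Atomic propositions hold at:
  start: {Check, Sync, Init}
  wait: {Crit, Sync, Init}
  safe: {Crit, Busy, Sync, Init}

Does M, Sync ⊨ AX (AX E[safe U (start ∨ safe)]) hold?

Sat(start ∨ safe) = {Crit, Check, Busy, Sync, Init}
E[safe U (start ∨ safe)]: least fixpoint, start Z0 = Sat((start ∨ safe)) = {Crit, Check, Busy, Sync, Init}, add states in Sat(safe) with some successor in Z. Already a fixed point.
Sat(E[safe U (start ∨ safe)]) = {Crit, Check, Busy, Sync, Init}
Sat(AX E[safe U (start ∨ safe)]) = {s : every successor in {Crit, Check, Busy, Sync, Init}} = {Check, Busy, Sync, Init, Ack}
Sat(AX (AX E[safe U (start ∨ safe)])) = {s : every successor in {Check, Busy, Sync, Init, Ack}} = {Crit, Check, Busy, Init, Ack}
Sync ∉ Sat(AX (AX E[safe U (start ∨ safe)])) = {Crit, Check, Busy, Init, Ack}, so the formula does not hold at Sync.

No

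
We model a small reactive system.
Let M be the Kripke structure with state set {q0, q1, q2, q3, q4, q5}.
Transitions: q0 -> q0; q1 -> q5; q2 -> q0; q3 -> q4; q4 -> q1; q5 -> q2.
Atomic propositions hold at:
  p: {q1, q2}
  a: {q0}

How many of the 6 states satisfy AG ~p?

1

Sat(~p) = {q0, q3, q4, q5}
AG ~p: greatest fixpoint, start Z0 = {q0, q3, q4, q5}, keep only states in Sat with every successor in Z. Z1 = {q0, q3}; Z2 = {q0}; fixed.
Sat(AG ~p) = {q0}
|Sat(AG ~p)| = |{q0}| = 1.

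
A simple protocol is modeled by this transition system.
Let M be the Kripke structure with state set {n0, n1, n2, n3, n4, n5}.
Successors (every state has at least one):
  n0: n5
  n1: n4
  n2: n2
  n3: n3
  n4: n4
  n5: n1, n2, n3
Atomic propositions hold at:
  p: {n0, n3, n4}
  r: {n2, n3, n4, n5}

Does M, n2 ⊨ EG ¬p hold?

Yes

Sat(¬p) = {n1, n2, n5}
EG ¬p: greatest fixpoint, start Z0 = {n1, n2, n5}, keep only states in Sat with some successor in Z. Z1 = {n2, n5}; fixed.
Sat(EG ¬p) = {n2, n5}
n2 ∈ Sat(EG ¬p) = {n2, n5}, so the formula holds at n2.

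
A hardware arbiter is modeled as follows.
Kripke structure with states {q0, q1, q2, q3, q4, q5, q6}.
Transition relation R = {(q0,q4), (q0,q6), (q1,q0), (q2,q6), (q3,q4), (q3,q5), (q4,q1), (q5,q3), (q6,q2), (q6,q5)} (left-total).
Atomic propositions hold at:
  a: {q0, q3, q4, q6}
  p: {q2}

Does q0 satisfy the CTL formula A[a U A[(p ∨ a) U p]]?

No

Sat(p ∨ a) = {q0, q2, q3, q4, q6}
A[(p ∨ a) U p]: least fixpoint, start Z0 = Sat(p) = {q2}, add states in Sat(p ∨ a) with every successor in Z. Already a fixed point.
Sat(A[(p ∨ a) U p]) = {q2}
A[a U A[(p ∨ a) U p]]: least fixpoint, start Z0 = Sat(A[(p ∨ a) U p]) = {q2}, add states in Sat(a) with every successor in Z. Already a fixed point.
Sat(A[a U A[(p ∨ a) U p]]) = {q2}
q0 ∉ Sat(A[a U A[(p ∨ a) U p]]) = {q2}, so the formula does not hold at q0.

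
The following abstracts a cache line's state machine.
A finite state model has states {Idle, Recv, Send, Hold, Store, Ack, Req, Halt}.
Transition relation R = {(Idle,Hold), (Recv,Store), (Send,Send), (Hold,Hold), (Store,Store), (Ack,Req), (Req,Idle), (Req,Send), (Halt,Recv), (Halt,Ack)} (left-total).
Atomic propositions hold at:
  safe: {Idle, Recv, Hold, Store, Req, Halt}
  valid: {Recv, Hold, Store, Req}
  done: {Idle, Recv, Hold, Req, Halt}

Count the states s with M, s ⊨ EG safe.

6

EG safe: greatest fixpoint, start Z0 = {Idle, Recv, Hold, Store, Req, Halt}, keep only states in Sat with some successor in Z. Already a fixed point.
Sat(EG safe) = {Idle, Recv, Hold, Store, Req, Halt}
|Sat(EG safe)| = |{Idle, Recv, Hold, Store, Req, Halt}| = 6.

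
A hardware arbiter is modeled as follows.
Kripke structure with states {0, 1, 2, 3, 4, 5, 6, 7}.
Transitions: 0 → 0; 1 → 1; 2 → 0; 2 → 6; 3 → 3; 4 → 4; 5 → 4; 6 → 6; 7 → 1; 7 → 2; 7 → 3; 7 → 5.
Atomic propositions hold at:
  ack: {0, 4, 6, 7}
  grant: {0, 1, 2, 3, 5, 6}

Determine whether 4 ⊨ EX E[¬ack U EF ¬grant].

Yes

Sat(¬ack) = {1, 2, 3, 5}
Sat(¬grant) = {4, 7}
EF ¬grant: least fixpoint, start Z0 = {4, 7}, add states with some successor in Z. Z1 = {4, 5, 7}; fixed.
Sat(EF ¬grant) = {4, 5, 7}
E[¬ack U EF ¬grant]: least fixpoint, start Z0 = Sat(EF ¬grant) = {4, 5, 7}, add states in Sat(¬ack) with some successor in Z. Already a fixed point.
Sat(E[¬ack U EF ¬grant]) = {4, 5, 7}
Sat(EX E[¬ack U EF ¬grant]) = {s : some successor in {4, 5, 7}} = {4, 5, 7}
4 ∈ Sat(EX E[¬ack U EF ¬grant]) = {4, 5, 7}, so the formula holds at 4.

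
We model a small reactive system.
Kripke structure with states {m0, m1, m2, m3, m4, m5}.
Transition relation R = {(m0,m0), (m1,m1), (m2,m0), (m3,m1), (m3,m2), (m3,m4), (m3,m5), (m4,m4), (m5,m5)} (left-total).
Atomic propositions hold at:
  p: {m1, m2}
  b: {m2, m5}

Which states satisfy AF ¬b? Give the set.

{m0, m1, m2, m3, m4}

Sat(¬b) = {m0, m1, m3, m4}
AF ¬b: least fixpoint, start Z0 = {m0, m1, m3, m4}, add states with every successor in Z. Z1 = {m0, m1, m2, m3, m4}; fixed.
Sat(AF ¬b) = {m0, m1, m2, m3, m4}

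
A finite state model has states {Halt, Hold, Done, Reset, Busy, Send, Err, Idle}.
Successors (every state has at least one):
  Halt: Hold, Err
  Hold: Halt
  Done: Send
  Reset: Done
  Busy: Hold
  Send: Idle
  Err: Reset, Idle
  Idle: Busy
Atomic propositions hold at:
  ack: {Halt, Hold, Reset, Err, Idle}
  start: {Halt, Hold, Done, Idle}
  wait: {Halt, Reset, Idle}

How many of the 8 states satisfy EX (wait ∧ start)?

Sat(wait ∧ start) = {Halt, Idle}
Sat(EX (wait ∧ start)) = {s : some successor in {Halt, Idle}} = {Hold, Send, Err}
|Sat(EX (wait ∧ start))| = |{Hold, Send, Err}| = 3.

3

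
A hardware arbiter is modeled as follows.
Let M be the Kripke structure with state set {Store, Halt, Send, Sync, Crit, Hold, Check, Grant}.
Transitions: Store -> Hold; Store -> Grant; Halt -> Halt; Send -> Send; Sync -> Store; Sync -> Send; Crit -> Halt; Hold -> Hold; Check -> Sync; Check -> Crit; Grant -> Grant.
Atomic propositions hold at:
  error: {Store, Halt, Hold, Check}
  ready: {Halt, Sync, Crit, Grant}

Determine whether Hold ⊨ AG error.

AG error: greatest fixpoint, start Z0 = {Store, Halt, Hold, Check}, keep only states in Sat with every successor in Z. Z1 = {Halt, Hold}; fixed.
Sat(AG error) = {Halt, Hold}
Hold ∈ Sat(AG error) = {Halt, Hold}, so the formula holds at Hold.

Yes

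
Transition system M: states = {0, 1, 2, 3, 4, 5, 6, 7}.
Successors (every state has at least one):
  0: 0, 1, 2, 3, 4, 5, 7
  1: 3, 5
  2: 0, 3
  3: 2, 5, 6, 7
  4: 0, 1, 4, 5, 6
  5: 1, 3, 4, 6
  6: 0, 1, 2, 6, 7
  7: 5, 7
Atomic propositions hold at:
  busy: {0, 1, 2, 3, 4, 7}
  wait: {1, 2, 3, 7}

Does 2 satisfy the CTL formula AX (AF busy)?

AF busy: least fixpoint, start Z0 = {0, 1, 2, 3, 4, 7}, add states with every successor in Z. Already a fixed point.
Sat(AF busy) = {0, 1, 2, 3, 4, 7}
Sat(AX (AF busy)) = {s : every successor in {0, 1, 2, 3, 4, 7}} = {2}
2 ∈ Sat(AX (AF busy)) = {2}, so the formula holds at 2.

Yes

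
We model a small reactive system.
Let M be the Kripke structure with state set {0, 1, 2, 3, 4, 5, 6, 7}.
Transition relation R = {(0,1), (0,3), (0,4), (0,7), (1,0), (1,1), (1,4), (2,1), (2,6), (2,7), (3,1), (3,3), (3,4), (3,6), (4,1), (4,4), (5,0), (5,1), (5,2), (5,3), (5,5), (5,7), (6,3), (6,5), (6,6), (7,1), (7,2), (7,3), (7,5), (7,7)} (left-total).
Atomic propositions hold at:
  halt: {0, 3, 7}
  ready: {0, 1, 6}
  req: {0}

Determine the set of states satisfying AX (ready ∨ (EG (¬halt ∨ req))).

{1, 4}

Sat(¬halt) = {1, 2, 4, 5, 6}
Sat(¬halt ∨ req) = {0, 1, 2, 4, 5, 6}
EG (¬halt ∨ req): greatest fixpoint, start Z0 = {0, 1, 2, 4, 5, 6}, keep only states in Sat with some successor in Z. Already a fixed point.
Sat(EG (¬halt ∨ req)) = {0, 1, 2, 4, 5, 6}
Sat(ready ∨ (EG (¬halt ∨ req))) = {0, 1, 2, 4, 5, 6}
Sat(AX (ready ∨ (EG (¬halt ∨ req)))) = {s : every successor in {0, 1, 2, 4, 5, 6}} = {1, 4}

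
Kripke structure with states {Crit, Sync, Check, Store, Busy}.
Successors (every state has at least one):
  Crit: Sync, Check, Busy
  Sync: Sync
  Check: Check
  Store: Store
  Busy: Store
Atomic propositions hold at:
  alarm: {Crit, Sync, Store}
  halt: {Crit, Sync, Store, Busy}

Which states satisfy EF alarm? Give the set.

{Crit, Sync, Store, Busy}

EF alarm: least fixpoint, start Z0 = {Crit, Sync, Store}, add states with some successor in Z. Z1 = {Crit, Sync, Store, Busy}; fixed.
Sat(EF alarm) = {Crit, Sync, Store, Busy}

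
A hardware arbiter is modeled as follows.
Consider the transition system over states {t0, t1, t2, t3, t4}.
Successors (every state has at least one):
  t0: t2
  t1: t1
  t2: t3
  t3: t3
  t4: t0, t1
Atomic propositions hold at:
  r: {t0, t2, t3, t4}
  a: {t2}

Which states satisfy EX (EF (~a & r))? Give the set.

Sat(~a) = {t0, t1, t3, t4}
Sat(~a & r) = {t0, t3, t4}
EF (~a & r): least fixpoint, start Z0 = {t0, t3, t4}, add states with some successor in Z. Z1 = {t0, t2, t3, t4}; fixed.
Sat(EF (~a & r)) = {t0, t2, t3, t4}
Sat(EX (EF (~a & r))) = {s : some successor in {t0, t2, t3, t4}} = {t0, t2, t3, t4}

{t0, t2, t3, t4}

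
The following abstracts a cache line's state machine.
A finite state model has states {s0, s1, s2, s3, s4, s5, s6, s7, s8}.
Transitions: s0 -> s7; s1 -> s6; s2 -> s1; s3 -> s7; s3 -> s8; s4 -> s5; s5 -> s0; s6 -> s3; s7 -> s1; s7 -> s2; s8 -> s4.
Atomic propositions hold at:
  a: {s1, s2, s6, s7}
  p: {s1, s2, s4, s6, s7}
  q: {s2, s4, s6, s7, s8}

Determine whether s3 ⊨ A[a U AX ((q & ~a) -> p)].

No

Sat(~a) = {s0, s3, s4, s5, s8}
Sat(q & ~a) = {s4, s8}
Sat((q & ~a) -> p) = {s0, s1, s2, s3, s4, s5, s6, s7}
Sat(AX ((q & ~a) -> p)) = {s : every successor in {s0, s1, s2, s3, s4, s5, s6, s7}} = {s0, s1, s2, s4, s5, s6, s7, s8}
A[a U AX ((q & ~a) -> p)]: least fixpoint, start Z0 = Sat(AX ((q & ~a) -> p)) = {s0, s1, s2, s4, s5, s6, s7, s8}, add states in Sat(a) with every successor in Z. Already a fixed point.
Sat(A[a U AX ((q & ~a) -> p)]) = {s0, s1, s2, s4, s5, s6, s7, s8}
s3 ∉ Sat(A[a U AX ((q & ~a) -> p)]) = {s0, s1, s2, s4, s5, s6, s7, s8}, so the formula does not hold at s3.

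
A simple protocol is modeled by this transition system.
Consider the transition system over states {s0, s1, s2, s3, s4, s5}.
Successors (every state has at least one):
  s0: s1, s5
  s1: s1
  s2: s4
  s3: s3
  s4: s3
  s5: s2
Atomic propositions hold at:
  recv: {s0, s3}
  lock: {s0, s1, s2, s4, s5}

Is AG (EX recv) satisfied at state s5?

No

Sat(EX recv) = {s : some successor in {s0, s3}} = {s3, s4}
AG (EX recv): greatest fixpoint, start Z0 = {s3, s4}, keep only states in Sat with every successor in Z. Already a fixed point.
Sat(AG (EX recv)) = {s3, s4}
s5 ∉ Sat(AG (EX recv)) = {s3, s4}, so the formula does not hold at s5.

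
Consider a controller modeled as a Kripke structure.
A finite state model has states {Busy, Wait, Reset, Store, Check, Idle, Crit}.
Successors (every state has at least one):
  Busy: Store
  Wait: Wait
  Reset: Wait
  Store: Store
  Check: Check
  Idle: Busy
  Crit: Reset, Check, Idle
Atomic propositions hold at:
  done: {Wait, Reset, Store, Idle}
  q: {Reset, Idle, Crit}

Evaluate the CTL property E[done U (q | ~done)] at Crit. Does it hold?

Sat(~done) = {Busy, Check, Crit}
Sat(q | ~done) = {Busy, Reset, Check, Idle, Crit}
E[done U (q | ~done)]: least fixpoint, start Z0 = Sat((q | ~done)) = {Busy, Reset, Check, Idle, Crit}, add states in Sat(done) with some successor in Z. Already a fixed point.
Sat(E[done U (q | ~done)]) = {Busy, Reset, Check, Idle, Crit}
Crit ∈ Sat(E[done U (q | ~done)]) = {Busy, Reset, Check, Idle, Crit}, so the formula holds at Crit.

Yes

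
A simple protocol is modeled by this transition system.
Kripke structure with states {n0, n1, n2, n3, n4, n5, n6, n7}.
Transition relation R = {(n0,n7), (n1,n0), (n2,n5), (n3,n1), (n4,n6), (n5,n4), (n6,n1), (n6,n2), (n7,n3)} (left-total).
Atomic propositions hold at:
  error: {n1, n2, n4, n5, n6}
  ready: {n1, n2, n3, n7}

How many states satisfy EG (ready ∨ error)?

4

Sat(ready ∨ error) = {n1, n2, n3, n4, n5, n6, n7}
EG (ready ∨ error): greatest fixpoint, start Z0 = {n1, n2, n3, n4, n5, n6, n7}, keep only states in Sat with some successor in Z. Z1 = {n2, n3, n4, n5, n6, n7}; Z2 = {n2, n4, n5, n6, n7}; Z3 = {n2, n4, n5, n6}; fixed.
Sat(EG (ready ∨ error)) = {n2, n4, n5, n6}
|Sat(EG (ready ∨ error))| = |{n2, n4, n5, n6}| = 4.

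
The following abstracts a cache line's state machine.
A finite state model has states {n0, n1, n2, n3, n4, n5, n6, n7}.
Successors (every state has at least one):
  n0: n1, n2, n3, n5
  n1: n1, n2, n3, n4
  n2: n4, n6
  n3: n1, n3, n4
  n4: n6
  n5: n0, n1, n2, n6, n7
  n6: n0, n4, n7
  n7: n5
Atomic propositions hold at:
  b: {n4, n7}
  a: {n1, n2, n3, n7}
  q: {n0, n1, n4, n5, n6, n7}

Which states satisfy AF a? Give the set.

AF a: least fixpoint, start Z0 = {n1, n2, n3, n7}, add states with every successor in Z. Already a fixed point.
Sat(AF a) = {n1, n2, n3, n7}

{n1, n2, n3, n7}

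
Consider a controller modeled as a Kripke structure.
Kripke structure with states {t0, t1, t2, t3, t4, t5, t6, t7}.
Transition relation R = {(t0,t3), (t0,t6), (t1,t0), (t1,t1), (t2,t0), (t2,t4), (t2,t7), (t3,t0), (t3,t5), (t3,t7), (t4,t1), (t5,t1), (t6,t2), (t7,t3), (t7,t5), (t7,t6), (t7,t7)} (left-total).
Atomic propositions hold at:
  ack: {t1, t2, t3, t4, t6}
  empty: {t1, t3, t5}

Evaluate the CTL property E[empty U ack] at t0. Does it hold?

E[empty U ack]: least fixpoint, start Z0 = Sat(ack) = {t1, t2, t3, t4, t6}, add states in Sat(empty) with some successor in Z. Z1 = {t1, t2, t3, t4, t5, t6}; fixed.
Sat(E[empty U ack]) = {t1, t2, t3, t4, t5, t6}
t0 ∉ Sat(E[empty U ack]) = {t1, t2, t3, t4, t5, t6}, so the formula does not hold at t0.

No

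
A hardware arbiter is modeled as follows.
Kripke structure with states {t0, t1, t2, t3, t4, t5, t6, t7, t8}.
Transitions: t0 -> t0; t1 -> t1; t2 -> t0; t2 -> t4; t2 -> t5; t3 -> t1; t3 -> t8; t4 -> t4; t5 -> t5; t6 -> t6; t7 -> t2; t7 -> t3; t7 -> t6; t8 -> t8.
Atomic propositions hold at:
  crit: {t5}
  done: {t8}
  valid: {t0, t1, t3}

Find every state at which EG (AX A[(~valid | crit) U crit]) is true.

{t5}

Sat(~valid) = {t2, t4, t5, t6, t7, t8}
Sat(~valid | crit) = {t2, t4, t5, t6, t7, t8}
A[(~valid | crit) U crit]: least fixpoint, start Z0 = Sat(crit) = {t5}, add states in Sat(~valid | crit) with every successor in Z. Already a fixed point.
Sat(A[(~valid | crit) U crit]) = {t5}
Sat(AX A[(~valid | crit) U crit]) = {s : every successor in {t5}} = {t5}
EG (AX A[(~valid | crit) U crit]): greatest fixpoint, start Z0 = {t5}, keep only states in Sat with some successor in Z. Already a fixed point.
Sat(EG (AX A[(~valid | crit) U crit])) = {t5}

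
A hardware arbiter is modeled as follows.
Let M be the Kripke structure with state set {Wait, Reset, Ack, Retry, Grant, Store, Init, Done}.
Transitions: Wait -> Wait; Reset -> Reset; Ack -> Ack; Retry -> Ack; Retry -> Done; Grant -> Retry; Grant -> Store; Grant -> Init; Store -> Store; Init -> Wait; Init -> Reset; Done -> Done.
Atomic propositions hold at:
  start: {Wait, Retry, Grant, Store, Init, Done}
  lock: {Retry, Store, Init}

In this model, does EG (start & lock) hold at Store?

Sat(start & lock) = {Retry, Store, Init}
EG (start & lock): greatest fixpoint, start Z0 = {Retry, Store, Init}, keep only states in Sat with some successor in Z. Z1 = {Store}; fixed.
Sat(EG (start & lock)) = {Store}
Store ∈ Sat(EG (start & lock)) = {Store}, so the formula holds at Store.

Yes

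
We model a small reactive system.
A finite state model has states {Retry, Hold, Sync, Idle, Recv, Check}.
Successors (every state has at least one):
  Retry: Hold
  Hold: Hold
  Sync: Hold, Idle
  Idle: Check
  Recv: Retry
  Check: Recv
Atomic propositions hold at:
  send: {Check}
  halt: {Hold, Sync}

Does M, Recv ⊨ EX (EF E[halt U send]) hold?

E[halt U send]: least fixpoint, start Z0 = Sat(send) = {Check}, add states in Sat(halt) with some successor in Z. Already a fixed point.
Sat(E[halt U send]) = {Check}
EF E[halt U send]: least fixpoint, start Z0 = {Check}, add states with some successor in Z. Z1 = {Idle, Check}; Z2 = {Sync, Idle, Check}; fixed.
Sat(EF E[halt U send]) = {Sync, Idle, Check}
Sat(EX (EF E[halt U send])) = {s : some successor in {Sync, Idle, Check}} = {Sync, Idle}
Recv ∉ Sat(EX (EF E[halt U send])) = {Sync, Idle}, so the formula does not hold at Recv.

No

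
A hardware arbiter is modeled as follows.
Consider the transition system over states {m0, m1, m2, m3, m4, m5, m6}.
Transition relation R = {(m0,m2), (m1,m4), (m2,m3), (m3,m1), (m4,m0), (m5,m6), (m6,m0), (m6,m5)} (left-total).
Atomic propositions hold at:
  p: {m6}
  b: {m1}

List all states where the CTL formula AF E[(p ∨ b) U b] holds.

Sat(p ∨ b) = {m1, m6}
E[(p ∨ b) U b]: least fixpoint, start Z0 = Sat(b) = {m1}, add states in Sat(p ∨ b) with some successor in Z. Already a fixed point.
Sat(E[(p ∨ b) U b]) = {m1}
AF E[(p ∨ b) U b]: least fixpoint, start Z0 = {m1}, add states with every successor in Z. Z1 = {m1, m3}; Z2 = {m1, m2, m3}; Z3 = {m0, m1, m2, m3}; Z4 = {m0, m1, m2, m3, m4}; fixed.
Sat(AF E[(p ∨ b) U b]) = {m0, m1, m2, m3, m4}

{m0, m1, m2, m3, m4}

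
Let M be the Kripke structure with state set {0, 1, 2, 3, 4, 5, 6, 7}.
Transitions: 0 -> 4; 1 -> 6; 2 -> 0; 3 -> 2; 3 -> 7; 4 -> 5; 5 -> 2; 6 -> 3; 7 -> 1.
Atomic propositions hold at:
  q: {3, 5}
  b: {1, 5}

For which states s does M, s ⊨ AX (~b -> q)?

{4, 6, 7}

Sat(~b) = {0, 2, 3, 4, 6, 7}
Sat(~b -> q) = {1, 3, 5}
Sat(AX (~b -> q)) = {s : every successor in {1, 3, 5}} = {4, 6, 7}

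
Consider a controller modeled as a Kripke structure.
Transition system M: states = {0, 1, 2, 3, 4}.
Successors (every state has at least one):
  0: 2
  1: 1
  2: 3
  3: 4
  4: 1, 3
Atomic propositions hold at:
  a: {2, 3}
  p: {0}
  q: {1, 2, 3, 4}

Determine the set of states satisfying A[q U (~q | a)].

{0, 2, 3}

Sat(~q) = {0}
Sat(~q | a) = {0, 2, 3}
A[q U (~q | a)]: least fixpoint, start Z0 = Sat((~q | a)) = {0, 2, 3}, add states in Sat(q) with every successor in Z. Already a fixed point.
Sat(A[q U (~q | a)]) = {0, 2, 3}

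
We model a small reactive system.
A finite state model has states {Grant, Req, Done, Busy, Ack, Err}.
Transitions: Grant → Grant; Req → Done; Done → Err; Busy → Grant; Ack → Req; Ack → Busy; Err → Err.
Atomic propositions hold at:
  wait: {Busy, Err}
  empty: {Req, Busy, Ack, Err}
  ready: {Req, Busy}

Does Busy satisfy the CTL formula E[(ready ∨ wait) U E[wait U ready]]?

Sat(ready ∨ wait) = {Req, Busy, Err}
E[wait U ready]: least fixpoint, start Z0 = Sat(ready) = {Req, Busy}, add states in Sat(wait) with some successor in Z. Already a fixed point.
Sat(E[wait U ready]) = {Req, Busy}
E[(ready ∨ wait) U E[wait U ready]]: least fixpoint, start Z0 = Sat(E[wait U ready]) = {Req, Busy}, add states in Sat(ready ∨ wait) with some successor in Z. Already a fixed point.
Sat(E[(ready ∨ wait) U E[wait U ready]]) = {Req, Busy}
Busy ∈ Sat(E[(ready ∨ wait) U E[wait U ready]]) = {Req, Busy}, so the formula holds at Busy.

Yes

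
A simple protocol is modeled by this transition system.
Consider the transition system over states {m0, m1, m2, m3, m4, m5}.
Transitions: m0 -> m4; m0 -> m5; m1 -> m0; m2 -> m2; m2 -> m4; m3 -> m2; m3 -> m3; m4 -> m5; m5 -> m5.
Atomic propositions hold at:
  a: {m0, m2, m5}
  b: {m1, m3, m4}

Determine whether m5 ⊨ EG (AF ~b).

Sat(~b) = {m0, m2, m5}
AF ~b: least fixpoint, start Z0 = {m0, m2, m5}, add states with every successor in Z. Z1 = {m0, m1, m2, m4, m5}; fixed.
Sat(AF ~b) = {m0, m1, m2, m4, m5}
EG (AF ~b): greatest fixpoint, start Z0 = {m0, m1, m2, m4, m5}, keep only states in Sat with some successor in Z. Already a fixed point.
Sat(EG (AF ~b)) = {m0, m1, m2, m4, m5}
m5 ∈ Sat(EG (AF ~b)) = {m0, m1, m2, m4, m5}, so the formula holds at m5.

Yes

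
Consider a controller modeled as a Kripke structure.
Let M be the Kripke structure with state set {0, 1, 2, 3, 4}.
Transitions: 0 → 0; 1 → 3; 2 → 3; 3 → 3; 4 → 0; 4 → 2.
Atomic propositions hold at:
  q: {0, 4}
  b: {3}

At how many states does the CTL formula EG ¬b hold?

Sat(¬b) = {0, 1, 2, 4}
EG ¬b: greatest fixpoint, start Z0 = {0, 1, 2, 4}, keep only states in Sat with some successor in Z. Z1 = {0, 4}; fixed.
Sat(EG ¬b) = {0, 4}
|Sat(EG ¬b)| = |{0, 4}| = 2.

2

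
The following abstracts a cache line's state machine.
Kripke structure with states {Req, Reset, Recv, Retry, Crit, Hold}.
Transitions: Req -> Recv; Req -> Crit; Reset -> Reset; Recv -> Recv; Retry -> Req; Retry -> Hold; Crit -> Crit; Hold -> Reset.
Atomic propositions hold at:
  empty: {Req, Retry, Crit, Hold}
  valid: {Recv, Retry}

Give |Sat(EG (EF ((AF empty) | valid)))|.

4

AF empty: least fixpoint, start Z0 = {Req, Retry, Crit, Hold}, add states with every successor in Z. Already a fixed point.
Sat(AF empty) = {Req, Retry, Crit, Hold}
Sat((AF empty) | valid) = {Req, Recv, Retry, Crit, Hold}
EF ((AF empty) | valid): least fixpoint, start Z0 = {Req, Recv, Retry, Crit, Hold}, add states with some successor in Z. Already a fixed point.
Sat(EF ((AF empty) | valid)) = {Req, Recv, Retry, Crit, Hold}
EG (EF ((AF empty) | valid)): greatest fixpoint, start Z0 = {Req, Recv, Retry, Crit, Hold}, keep only states in Sat with some successor in Z. Z1 = {Req, Recv, Retry, Crit}; fixed.
Sat(EG (EF ((AF empty) | valid))) = {Req, Recv, Retry, Crit}
|Sat(EG (EF ((AF empty) | valid)))| = |{Req, Recv, Retry, Crit}| = 4.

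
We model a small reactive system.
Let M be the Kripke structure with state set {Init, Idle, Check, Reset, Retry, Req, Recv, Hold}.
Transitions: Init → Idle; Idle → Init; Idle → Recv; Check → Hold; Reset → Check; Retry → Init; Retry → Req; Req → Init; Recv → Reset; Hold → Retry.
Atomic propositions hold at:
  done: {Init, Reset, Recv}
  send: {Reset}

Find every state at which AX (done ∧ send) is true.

Sat(done ∧ send) = {Reset}
Sat(AX (done ∧ send)) = {s : every successor in {Reset}} = {Recv}

{Recv}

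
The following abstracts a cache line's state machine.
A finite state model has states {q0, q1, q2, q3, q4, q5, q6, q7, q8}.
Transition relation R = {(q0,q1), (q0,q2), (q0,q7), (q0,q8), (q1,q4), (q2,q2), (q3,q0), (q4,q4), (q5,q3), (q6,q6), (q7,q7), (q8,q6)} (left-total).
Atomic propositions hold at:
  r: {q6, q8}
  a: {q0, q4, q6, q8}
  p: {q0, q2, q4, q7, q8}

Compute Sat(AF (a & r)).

{q6, q8}

Sat(a & r) = {q6, q8}
AF (a & r): least fixpoint, start Z0 = {q6, q8}, add states with every successor in Z. Already a fixed point.
Sat(AF (a & r)) = {q6, q8}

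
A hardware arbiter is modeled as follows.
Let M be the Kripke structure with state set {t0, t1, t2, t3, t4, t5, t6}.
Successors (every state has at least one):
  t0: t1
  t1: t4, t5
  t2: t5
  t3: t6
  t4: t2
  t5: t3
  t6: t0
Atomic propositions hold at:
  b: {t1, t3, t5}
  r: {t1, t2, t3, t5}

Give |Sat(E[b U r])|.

4

E[b U r]: least fixpoint, start Z0 = Sat(r) = {t1, t2, t3, t5}, add states in Sat(b) with some successor in Z. Already a fixed point.
Sat(E[b U r]) = {t1, t2, t3, t5}
|Sat(E[b U r])| = |{t1, t2, t3, t5}| = 4.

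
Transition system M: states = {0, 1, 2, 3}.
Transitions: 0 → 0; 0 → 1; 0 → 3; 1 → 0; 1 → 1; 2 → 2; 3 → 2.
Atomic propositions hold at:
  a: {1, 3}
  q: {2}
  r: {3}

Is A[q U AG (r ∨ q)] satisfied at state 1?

No

Sat(r ∨ q) = {2, 3}
AG (r ∨ q): greatest fixpoint, start Z0 = {2, 3}, keep only states in Sat with every successor in Z. Already a fixed point.
Sat(AG (r ∨ q)) = {2, 3}
A[q U AG (r ∨ q)]: least fixpoint, start Z0 = Sat(AG (r ∨ q)) = {2, 3}, add states in Sat(q) with every successor in Z. Already a fixed point.
Sat(A[q U AG (r ∨ q)]) = {2, 3}
1 ∉ Sat(A[q U AG (r ∨ q)]) = {2, 3}, so the formula does not hold at 1.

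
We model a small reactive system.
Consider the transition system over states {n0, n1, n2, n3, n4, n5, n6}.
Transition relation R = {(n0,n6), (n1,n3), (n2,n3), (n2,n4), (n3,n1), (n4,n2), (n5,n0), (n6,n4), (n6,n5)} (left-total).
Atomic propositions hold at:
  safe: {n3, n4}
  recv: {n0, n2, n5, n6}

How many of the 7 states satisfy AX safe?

2

Sat(AX safe) = {s : every successor in {n3, n4}} = {n1, n2}
|Sat(AX safe)| = |{n1, n2}| = 2.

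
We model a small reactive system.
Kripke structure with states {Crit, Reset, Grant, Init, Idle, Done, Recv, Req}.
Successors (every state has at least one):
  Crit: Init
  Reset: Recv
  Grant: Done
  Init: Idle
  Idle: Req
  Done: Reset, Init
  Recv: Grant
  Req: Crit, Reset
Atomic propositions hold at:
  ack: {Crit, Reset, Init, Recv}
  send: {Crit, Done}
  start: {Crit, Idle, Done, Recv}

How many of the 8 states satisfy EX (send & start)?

Sat(send & start) = {Crit, Done}
Sat(EX (send & start)) = {s : some successor in {Crit, Done}} = {Grant, Req}
|Sat(EX (send & start))| = |{Grant, Req}| = 2.

2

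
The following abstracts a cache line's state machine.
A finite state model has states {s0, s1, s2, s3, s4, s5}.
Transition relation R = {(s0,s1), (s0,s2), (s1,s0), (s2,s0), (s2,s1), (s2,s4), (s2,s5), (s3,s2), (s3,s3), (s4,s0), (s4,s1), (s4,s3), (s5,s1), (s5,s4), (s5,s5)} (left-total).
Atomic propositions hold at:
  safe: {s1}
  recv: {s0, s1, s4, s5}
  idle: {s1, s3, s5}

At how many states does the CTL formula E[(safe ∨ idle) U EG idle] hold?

2

Sat(safe ∨ idle) = {s1, s3, s5}
EG idle: greatest fixpoint, start Z0 = {s1, s3, s5}, keep only states in Sat with some successor in Z. Z1 = {s3, s5}; fixed.
Sat(EG idle) = {s3, s5}
E[(safe ∨ idle) U EG idle]: least fixpoint, start Z0 = Sat(EG idle) = {s3, s5}, add states in Sat(safe ∨ idle) with some successor in Z. Already a fixed point.
Sat(E[(safe ∨ idle) U EG idle]) = {s3, s5}
|Sat(E[(safe ∨ idle) U EG idle])| = |{s3, s5}| = 2.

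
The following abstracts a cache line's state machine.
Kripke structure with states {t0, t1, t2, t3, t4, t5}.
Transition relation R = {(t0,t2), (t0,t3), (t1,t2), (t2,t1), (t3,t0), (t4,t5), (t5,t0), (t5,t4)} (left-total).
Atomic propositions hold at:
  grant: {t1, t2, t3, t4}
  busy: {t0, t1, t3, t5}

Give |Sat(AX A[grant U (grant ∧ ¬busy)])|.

2

Sat(¬busy) = {t2, t4}
Sat(grant ∧ ¬busy) = {t2, t4}
A[grant U (grant ∧ ¬busy)]: least fixpoint, start Z0 = Sat((grant ∧ ¬busy)) = {t2, t4}, add states in Sat(grant) with every successor in Z. Z1 = {t1, t2, t4}; fixed.
Sat(A[grant U (grant ∧ ¬busy)]) = {t1, t2, t4}
Sat(AX A[grant U (grant ∧ ¬busy)]) = {s : every successor in {t1, t2, t4}} = {t1, t2}
|Sat(AX A[grant U (grant ∧ ¬busy)])| = |{t1, t2}| = 2.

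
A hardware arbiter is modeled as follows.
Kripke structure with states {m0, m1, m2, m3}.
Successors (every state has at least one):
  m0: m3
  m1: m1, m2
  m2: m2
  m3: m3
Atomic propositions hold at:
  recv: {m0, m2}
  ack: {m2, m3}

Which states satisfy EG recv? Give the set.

EG recv: greatest fixpoint, start Z0 = {m0, m2}, keep only states in Sat with some successor in Z. Z1 = {m2}; fixed.
Sat(EG recv) = {m2}

{m2}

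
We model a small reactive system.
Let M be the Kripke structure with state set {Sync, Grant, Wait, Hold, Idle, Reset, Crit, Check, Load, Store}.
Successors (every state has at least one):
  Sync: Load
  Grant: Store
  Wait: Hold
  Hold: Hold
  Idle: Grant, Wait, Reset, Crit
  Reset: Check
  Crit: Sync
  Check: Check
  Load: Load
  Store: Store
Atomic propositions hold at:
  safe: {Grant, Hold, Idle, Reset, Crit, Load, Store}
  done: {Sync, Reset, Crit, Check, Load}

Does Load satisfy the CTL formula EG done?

EG done: greatest fixpoint, start Z0 = {Sync, Reset, Crit, Check, Load}, keep only states in Sat with some successor in Z. Already a fixed point.
Sat(EG done) = {Sync, Reset, Crit, Check, Load}
Load ∈ Sat(EG done) = {Sync, Reset, Crit, Check, Load}, so the formula holds at Load.

Yes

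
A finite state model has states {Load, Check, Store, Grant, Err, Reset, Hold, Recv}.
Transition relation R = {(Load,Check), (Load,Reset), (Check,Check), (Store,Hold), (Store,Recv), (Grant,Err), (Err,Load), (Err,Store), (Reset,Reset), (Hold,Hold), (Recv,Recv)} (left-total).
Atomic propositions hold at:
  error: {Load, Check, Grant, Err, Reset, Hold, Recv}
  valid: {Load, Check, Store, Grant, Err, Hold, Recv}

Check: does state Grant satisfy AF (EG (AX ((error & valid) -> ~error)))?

No

Sat(error & valid) = {Load, Check, Grant, Err, Hold, Recv}
Sat(~error) = {Store}
Sat((error & valid) -> ~error) = {Store, Reset}
Sat(AX ((error & valid) -> ~error)) = {s : every successor in {Store, Reset}} = {Reset}
EG (AX ((error & valid) -> ~error)): greatest fixpoint, start Z0 = {Reset}, keep only states in Sat with some successor in Z. Already a fixed point.
Sat(EG (AX ((error & valid) -> ~error))) = {Reset}
AF (EG (AX ((error & valid) -> ~error))): least fixpoint, start Z0 = {Reset}, add states with every successor in Z. Already a fixed point.
Sat(AF (EG (AX ((error & valid) -> ~error)))) = {Reset}
Grant ∉ Sat(AF (EG (AX ((error & valid) -> ~error)))) = {Reset}, so the formula does not hold at Grant.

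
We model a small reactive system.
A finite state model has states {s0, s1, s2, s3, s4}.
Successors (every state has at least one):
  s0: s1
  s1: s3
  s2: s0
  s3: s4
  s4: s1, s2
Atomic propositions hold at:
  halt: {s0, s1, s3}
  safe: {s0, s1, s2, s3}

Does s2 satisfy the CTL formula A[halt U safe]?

A[halt U safe]: least fixpoint, start Z0 = Sat(safe) = {s0, s1, s2, s3}, add states in Sat(halt) with every successor in Z. Already a fixed point.
Sat(A[halt U safe]) = {s0, s1, s2, s3}
s2 ∈ Sat(A[halt U safe]) = {s0, s1, s2, s3}, so the formula holds at s2.

Yes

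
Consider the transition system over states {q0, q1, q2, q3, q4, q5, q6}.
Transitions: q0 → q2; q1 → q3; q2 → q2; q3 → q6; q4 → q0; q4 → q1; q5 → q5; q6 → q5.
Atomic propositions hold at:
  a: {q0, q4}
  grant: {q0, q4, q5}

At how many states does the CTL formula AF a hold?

AF a: least fixpoint, start Z0 = {q0, q4}, add states with every successor in Z. Already a fixed point.
Sat(AF a) = {q0, q4}
|Sat(AF a)| = |{q0, q4}| = 2.

2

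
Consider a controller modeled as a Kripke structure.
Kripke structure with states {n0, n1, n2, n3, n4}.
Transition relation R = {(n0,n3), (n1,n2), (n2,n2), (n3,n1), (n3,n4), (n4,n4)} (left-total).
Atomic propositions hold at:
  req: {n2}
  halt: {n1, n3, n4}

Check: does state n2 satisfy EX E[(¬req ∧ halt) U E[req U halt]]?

Sat(¬req) = {n0, n1, n3, n4}
Sat(¬req ∧ halt) = {n1, n3, n4}
E[req U halt]: least fixpoint, start Z0 = Sat(halt) = {n1, n3, n4}, add states in Sat(req) with some successor in Z. Already a fixed point.
Sat(E[req U halt]) = {n1, n3, n4}
E[(¬req ∧ halt) U E[req U halt]]: least fixpoint, start Z0 = Sat(E[req U halt]) = {n1, n3, n4}, add states in Sat(¬req ∧ halt) with some successor in Z. Already a fixed point.
Sat(E[(¬req ∧ halt) U E[req U halt]]) = {n1, n3, n4}
Sat(EX E[(¬req ∧ halt) U E[req U halt]]) = {s : some successor in {n1, n3, n4}} = {n0, n3, n4}
n2 ∉ Sat(EX E[(¬req ∧ halt) U E[req U halt]]) = {n0, n3, n4}, so the formula does not hold at n2.

No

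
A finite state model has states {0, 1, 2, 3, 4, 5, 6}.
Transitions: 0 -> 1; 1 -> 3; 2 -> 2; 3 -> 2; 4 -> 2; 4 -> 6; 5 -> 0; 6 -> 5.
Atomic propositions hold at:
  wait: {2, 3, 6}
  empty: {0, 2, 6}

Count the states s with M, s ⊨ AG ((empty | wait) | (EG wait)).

Sat(empty | wait) = {0, 2, 3, 6}
EG wait: greatest fixpoint, start Z0 = {2, 3, 6}, keep only states in Sat with some successor in Z. Z1 = {2, 3}; fixed.
Sat(EG wait) = {2, 3}
Sat((empty | wait) | (EG wait)) = {0, 2, 3, 6}
AG ((empty | wait) | (EG wait)): greatest fixpoint, start Z0 = {0, 2, 3, 6}, keep only states in Sat with every successor in Z. Z1 = {2, 3}; fixed.
Sat(AG ((empty | wait) | (EG wait))) = {2, 3}
|Sat(AG ((empty | wait) | (EG wait)))| = |{2, 3}| = 2.

2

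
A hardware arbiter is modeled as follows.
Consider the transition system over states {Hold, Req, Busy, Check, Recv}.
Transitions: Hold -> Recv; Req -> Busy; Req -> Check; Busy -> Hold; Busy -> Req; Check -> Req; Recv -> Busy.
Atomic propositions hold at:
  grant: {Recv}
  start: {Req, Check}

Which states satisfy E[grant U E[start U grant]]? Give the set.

{Recv}

E[start U grant]: least fixpoint, start Z0 = Sat(grant) = {Recv}, add states in Sat(start) with some successor in Z. Already a fixed point.
Sat(E[start U grant]) = {Recv}
E[grant U E[start U grant]]: least fixpoint, start Z0 = Sat(E[start U grant]) = {Recv}, add states in Sat(grant) with some successor in Z. Already a fixed point.
Sat(E[grant U E[start U grant]]) = {Recv}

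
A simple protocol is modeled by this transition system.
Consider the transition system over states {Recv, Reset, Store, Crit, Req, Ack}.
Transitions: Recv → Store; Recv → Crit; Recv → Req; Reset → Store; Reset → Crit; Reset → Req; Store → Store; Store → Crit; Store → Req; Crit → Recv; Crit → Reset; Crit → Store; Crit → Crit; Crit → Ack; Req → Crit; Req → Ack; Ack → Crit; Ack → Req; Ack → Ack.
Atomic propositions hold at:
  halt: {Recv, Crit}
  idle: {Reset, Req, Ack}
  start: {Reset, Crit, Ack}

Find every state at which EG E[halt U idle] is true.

{Recv, Reset, Crit, Req, Ack}

E[halt U idle]: least fixpoint, start Z0 = Sat(idle) = {Reset, Req, Ack}, add states in Sat(halt) with some successor in Z. Z1 = {Recv, Reset, Crit, Req, Ack}; fixed.
Sat(E[halt U idle]) = {Recv, Reset, Crit, Req, Ack}
EG E[halt U idle]: greatest fixpoint, start Z0 = {Recv, Reset, Crit, Req, Ack}, keep only states in Sat with some successor in Z. Already a fixed point.
Sat(EG E[halt U idle]) = {Recv, Reset, Crit, Req, Ack}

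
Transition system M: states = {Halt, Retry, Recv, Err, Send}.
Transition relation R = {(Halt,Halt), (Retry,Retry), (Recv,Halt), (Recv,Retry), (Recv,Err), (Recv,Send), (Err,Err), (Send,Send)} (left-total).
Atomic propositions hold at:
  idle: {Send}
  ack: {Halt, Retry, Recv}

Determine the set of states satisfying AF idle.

{Send}

AF idle: least fixpoint, start Z0 = {Send}, add states with every successor in Z. Already a fixed point.
Sat(AF idle) = {Send}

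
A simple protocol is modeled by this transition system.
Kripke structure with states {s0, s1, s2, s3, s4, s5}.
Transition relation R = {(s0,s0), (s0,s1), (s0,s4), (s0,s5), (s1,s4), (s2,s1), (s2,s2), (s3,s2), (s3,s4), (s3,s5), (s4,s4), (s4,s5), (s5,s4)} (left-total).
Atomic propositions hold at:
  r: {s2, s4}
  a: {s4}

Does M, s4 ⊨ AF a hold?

Yes

AF a: least fixpoint, start Z0 = {s4}, add states with every successor in Z. Z1 = {s1, s4, s5}; fixed.
Sat(AF a) = {s1, s4, s5}
s4 ∈ Sat(AF a) = {s1, s4, s5}, so the formula holds at s4.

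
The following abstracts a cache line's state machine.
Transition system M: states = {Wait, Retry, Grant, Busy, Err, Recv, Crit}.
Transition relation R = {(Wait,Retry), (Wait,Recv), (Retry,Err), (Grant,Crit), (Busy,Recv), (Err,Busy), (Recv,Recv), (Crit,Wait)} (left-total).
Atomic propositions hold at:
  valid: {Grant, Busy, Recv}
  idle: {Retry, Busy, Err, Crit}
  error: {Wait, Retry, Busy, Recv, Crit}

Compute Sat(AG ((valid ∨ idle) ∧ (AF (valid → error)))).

{Retry, Busy, Err, Recv}

Sat(valid ∨ idle) = {Retry, Grant, Busy, Err, Recv, Crit}
Sat(valid → error) = {Wait, Retry, Busy, Err, Recv, Crit}
AF (valid → error): least fixpoint, start Z0 = {Wait, Retry, Busy, Err, Recv, Crit}, add states with every successor in Z. Z1 = {Wait, Retry, Grant, Busy, Err, Recv, Crit}; fixed.
Sat(AF (valid → error)) = {Wait, Retry, Grant, Busy, Err, Recv, Crit}
Sat((valid ∨ idle) ∧ (AF (valid → error))) = {Retry, Grant, Busy, Err, Recv, Crit}
AG ((valid ∨ idle) ∧ (AF (valid → error))): greatest fixpoint, start Z0 = {Retry, Grant, Busy, Err, Recv, Crit}, keep only states in Sat with every successor in Z. Z1 = {Retry, Grant, Busy, Err, Recv}; Z2 = {Retry, Busy, Err, Recv}; fixed.
Sat(AG ((valid ∨ idle) ∧ (AF (valid → error)))) = {Retry, Busy, Err, Recv}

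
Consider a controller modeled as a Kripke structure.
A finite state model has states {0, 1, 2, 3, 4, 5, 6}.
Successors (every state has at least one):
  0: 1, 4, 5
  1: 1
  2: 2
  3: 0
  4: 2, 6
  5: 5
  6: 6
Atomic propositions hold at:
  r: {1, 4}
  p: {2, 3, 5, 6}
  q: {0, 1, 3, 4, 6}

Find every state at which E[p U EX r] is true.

Sat(EX r) = {s : some successor in {1, 4}} = {0, 1}
E[p U EX r]: least fixpoint, start Z0 = Sat(EX r) = {0, 1}, add states in Sat(p) with some successor in Z. Z1 = {0, 1, 3}; fixed.
Sat(E[p U EX r]) = {0, 1, 3}

{0, 1, 3}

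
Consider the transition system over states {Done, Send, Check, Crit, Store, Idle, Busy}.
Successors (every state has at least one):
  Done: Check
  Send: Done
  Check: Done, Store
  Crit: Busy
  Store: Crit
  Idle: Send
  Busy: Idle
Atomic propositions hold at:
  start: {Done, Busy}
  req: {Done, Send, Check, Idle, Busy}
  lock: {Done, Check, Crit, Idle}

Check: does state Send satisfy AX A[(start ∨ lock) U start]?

Yes

Sat(start ∨ lock) = {Done, Check, Crit, Idle, Busy}
A[(start ∨ lock) U start]: least fixpoint, start Z0 = Sat(start) = {Done, Busy}, add states in Sat(start ∨ lock) with every successor in Z. Z1 = {Done, Crit, Busy}; fixed.
Sat(A[(start ∨ lock) U start]) = {Done, Crit, Busy}
Sat(AX A[(start ∨ lock) U start]) = {s : every successor in {Done, Crit, Busy}} = {Send, Crit, Store}
Send ∈ Sat(AX A[(start ∨ lock) U start]) = {Send, Crit, Store}, so the formula holds at Send.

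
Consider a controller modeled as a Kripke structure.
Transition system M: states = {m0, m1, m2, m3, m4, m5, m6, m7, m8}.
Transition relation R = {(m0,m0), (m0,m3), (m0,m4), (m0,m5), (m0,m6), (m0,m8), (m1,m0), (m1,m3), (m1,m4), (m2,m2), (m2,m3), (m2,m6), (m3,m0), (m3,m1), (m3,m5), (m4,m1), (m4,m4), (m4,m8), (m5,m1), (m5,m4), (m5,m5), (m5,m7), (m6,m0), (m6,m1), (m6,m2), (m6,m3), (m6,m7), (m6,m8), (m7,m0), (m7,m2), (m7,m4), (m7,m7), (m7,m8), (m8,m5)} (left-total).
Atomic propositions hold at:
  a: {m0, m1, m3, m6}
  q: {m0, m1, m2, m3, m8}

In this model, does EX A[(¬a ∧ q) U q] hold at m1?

Sat(¬a) = {m2, m4, m5, m7, m8}
Sat(¬a ∧ q) = {m2, m8}
A[(¬a ∧ q) U q]: least fixpoint, start Z0 = Sat(q) = {m0, m1, m2, m3, m8}, add states in Sat(¬a ∧ q) with every successor in Z. Already a fixed point.
Sat(A[(¬a ∧ q) U q]) = {m0, m1, m2, m3, m8}
Sat(EX A[(¬a ∧ q) U q]) = {s : some successor in {m0, m1, m2, m3, m8}} = {m0, m1, m2, m3, m4, m5, m6, m7}
m1 ∈ Sat(EX A[(¬a ∧ q) U q]) = {m0, m1, m2, m3, m4, m5, m6, m7}, so the formula holds at m1.

Yes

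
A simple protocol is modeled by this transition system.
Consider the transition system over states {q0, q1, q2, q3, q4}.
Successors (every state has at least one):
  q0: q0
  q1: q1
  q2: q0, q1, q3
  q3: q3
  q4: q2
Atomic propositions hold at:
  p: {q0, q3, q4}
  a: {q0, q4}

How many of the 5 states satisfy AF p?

AF p: least fixpoint, start Z0 = {q0, q3, q4}, add states with every successor in Z. Already a fixed point.
Sat(AF p) = {q0, q3, q4}
|Sat(AF p)| = |{q0, q3, q4}| = 3.

3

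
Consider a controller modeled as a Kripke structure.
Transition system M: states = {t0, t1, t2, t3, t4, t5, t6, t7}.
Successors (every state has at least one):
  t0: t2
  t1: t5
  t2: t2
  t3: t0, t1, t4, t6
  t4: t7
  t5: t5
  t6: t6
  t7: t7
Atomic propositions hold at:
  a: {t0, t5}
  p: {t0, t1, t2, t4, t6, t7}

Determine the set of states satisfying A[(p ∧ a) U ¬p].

{t3, t5}

Sat(p ∧ a) = {t0}
Sat(¬p) = {t3, t5}
A[(p ∧ a) U ¬p]: least fixpoint, start Z0 = Sat(¬p) = {t3, t5}, add states in Sat(p ∧ a) with every successor in Z. Already a fixed point.
Sat(A[(p ∧ a) U ¬p]) = {t3, t5}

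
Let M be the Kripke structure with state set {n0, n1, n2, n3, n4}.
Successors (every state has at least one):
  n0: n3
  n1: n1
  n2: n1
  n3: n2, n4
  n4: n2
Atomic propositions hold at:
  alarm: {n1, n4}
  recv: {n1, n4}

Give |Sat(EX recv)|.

Sat(EX recv) = {s : some successor in {n1, n4}} = {n1, n2, n3}
|Sat(EX recv)| = |{n1, n2, n3}| = 3.

3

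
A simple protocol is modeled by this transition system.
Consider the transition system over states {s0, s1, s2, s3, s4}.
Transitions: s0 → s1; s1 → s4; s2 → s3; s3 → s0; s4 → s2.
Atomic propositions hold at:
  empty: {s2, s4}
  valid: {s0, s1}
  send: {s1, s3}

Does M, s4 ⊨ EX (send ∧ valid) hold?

Sat(send ∧ valid) = {s1}
Sat(EX (send ∧ valid)) = {s : some successor in {s1}} = {s0}
s4 ∉ Sat(EX (send ∧ valid)) = {s0}, so the formula does not hold at s4.

No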